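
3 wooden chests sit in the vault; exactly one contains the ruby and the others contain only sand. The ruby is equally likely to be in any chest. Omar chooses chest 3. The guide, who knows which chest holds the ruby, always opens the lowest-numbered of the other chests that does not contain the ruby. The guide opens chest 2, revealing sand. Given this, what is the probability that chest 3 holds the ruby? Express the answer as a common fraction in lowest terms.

0

Apply Bayes' rule, conditioning on where the ruby actually is.
If it is in chest 1 (prior 1/3): chest 2 is the lowest-numbered option available, probability 1; weight (1/3)·1 = 1/3.
If it is in chest 2 (prior 1/3): the guide opened chest 2, so this case is ruled out; weight (1/3)·0 = 0.
If it is in chest 3 (prior 1/3): the guide would have opened chest 1 instead, probability 0; weight (1/3)·0 = 0.
The weights sum to 1/3.
So P(the ruby in chest 3 | the guide opened chest 2) = 0 / (1/3) = 0.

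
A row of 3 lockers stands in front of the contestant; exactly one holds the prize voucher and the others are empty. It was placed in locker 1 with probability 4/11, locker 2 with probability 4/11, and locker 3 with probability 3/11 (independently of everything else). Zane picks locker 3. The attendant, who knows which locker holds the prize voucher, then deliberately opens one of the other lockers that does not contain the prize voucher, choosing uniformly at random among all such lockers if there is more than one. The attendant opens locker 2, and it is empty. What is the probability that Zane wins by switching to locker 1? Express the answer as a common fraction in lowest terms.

Condition on the true location of the prize voucher.
If it is in locker 1 (prior 4/11): the attendant has no choice, probability 1; weight (4/11)·1 = 4/11.
If it is in locker 2 (prior 4/11): the attendant opened locker 2, so this case is ruled out; weight (4/11)·0 = 0.
If it is in locker 3 (prior 3/11): the attendant has 2 equally likely choices, so probability 1/2; weight (3/11)·(1/2) = 3/22.
The weights sum to 1/2.
So P(the prize voucher in locker 1 | the attendant opened locker 2) = (4/11) / (1/2) = 8/11.

8/11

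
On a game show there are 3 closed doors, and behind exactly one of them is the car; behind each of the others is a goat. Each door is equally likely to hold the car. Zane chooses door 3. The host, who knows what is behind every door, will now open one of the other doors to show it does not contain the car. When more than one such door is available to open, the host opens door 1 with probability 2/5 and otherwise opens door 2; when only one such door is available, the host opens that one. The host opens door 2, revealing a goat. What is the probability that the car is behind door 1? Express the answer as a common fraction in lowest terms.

5/8

Apply Bayes' rule, conditioning on where the car actually is.
If it is behind door 1 (prior 1/3): only door 2 is available, probability 1; weight (1/3)·1 = 1/3.
If it is behind door 2 (prior 1/3): the host opened door 2, so this case is ruled out; weight (1/3)·0 = 0.
If it is behind door 3 (prior 1/3): door 1 is available but not opened, probability 3/5; weight (1/3)·(3/5) = 1/5.
The weights sum to 8/15.
So P(the car behind door 1 | the host opened door 2) = (1/3) / (8/15) = 5/8.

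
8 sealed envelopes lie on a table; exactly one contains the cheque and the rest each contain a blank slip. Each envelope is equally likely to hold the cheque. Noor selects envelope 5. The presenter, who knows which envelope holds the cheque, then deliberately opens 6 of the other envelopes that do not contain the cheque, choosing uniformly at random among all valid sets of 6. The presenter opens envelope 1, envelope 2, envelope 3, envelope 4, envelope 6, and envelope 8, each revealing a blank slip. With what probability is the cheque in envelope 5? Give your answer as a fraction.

Apply Bayes' rule, conditioning on where the cheque actually is.
If it is in any of envelopes 1, 2, 3, 4, 6, and 8 (prior 1/8 each): that envelope was opened and seen not to hold the prize — ruled out; weight (1/8)·0 = 0 each.
If it is in envelope 5 (prior 1/8): the presenter has 7 equally likely choices, so probability 1/7; weight (1/8)·(1/7) = 1/56.
If it is in envelope 7 (prior 1/8): the presenter has no choice, probability 1; weight (1/8)·1 = 1/8.
The weights sum to 1/7.
So P(the cheque in envelope 5 | the presenter opened envelope 1, envelope 2, envelope 3, envelope 4, envelope 6, and envelope 8) = (1/56) / (1/7) = 1/8.

1/8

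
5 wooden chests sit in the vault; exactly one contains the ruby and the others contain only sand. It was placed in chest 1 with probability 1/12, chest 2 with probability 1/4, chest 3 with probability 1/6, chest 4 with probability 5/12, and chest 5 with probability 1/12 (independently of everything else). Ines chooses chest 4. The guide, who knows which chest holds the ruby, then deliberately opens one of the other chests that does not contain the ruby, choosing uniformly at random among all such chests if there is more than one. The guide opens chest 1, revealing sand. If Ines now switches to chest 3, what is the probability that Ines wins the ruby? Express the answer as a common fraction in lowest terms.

Condition on the true location of the ruby.
If it is in chest 1 (prior 1/12): the guide opened chest 1, so this case is ruled out; weight (1/12)·0 = 0.
If it is in chest 2 (prior 1/4): the guide has 3 equally likely choices, so probability 1/3; weight (1/4)·(1/3) = 1/12.
If it is in chest 3 (prior 1/6): the guide has 3 equally likely choices, so probability 1/3; weight (1/6)·(1/3) = 1/18.
If it is in chest 4 (prior 5/12): the guide has 4 equally likely choices, so probability 1/4; weight (5/12)·(1/4) = 5/48.
If it is in chest 5 (prior 1/12): the guide has 3 equally likely choices, so probability 1/3; weight (1/12)·(1/3) = 1/36.
The weights sum to 13/48.
So P(the ruby in chest 3 | the guide opened chest 1) = (1/18) / (13/48) = 8/39.

8/39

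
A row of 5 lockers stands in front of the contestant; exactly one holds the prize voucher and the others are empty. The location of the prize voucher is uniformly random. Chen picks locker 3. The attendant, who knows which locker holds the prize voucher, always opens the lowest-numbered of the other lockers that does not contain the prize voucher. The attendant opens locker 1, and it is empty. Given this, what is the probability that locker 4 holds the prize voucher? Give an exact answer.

1/4

Consider each possible location of the prize voucher in turn.
If it is in locker 1 (prior 1/5): the attendant opened locker 1, so this case is ruled out; weight (1/5)·0 = 0.
If it is in any of lockers 2, 3, 4, and 5 (prior 1/5 each): locker 1 is the lowest-numbered option available, probability 1; weight (1/5)·1 = 1/5 each.
The weights sum to 4/5.
So P(the prize voucher in locker 4 | the attendant opened locker 1) = (1/5) / (4/5) = 1/4.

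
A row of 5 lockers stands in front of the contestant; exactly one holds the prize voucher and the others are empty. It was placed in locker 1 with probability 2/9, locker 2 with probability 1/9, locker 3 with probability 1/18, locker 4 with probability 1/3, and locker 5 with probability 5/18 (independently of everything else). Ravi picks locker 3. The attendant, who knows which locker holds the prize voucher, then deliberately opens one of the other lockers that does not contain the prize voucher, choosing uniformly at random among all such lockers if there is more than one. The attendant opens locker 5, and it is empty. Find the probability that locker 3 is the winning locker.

1/17

Condition on the true location of the prize voucher.
If it is in locker 1 (prior 2/9): the attendant has 3 equally likely choices, so probability 1/3; weight (2/9)·(1/3) = 2/27.
If it is in locker 2 (prior 1/9): the attendant has 3 equally likely choices, so probability 1/3; weight (1/9)·(1/3) = 1/27.
If it is in locker 3 (prior 1/18): the attendant has 4 equally likely choices, so probability 1/4; weight (1/18)·(1/4) = 1/72.
If it is in locker 4 (prior 1/3): the attendant has 3 equally likely choices, so probability 1/3; weight (1/3)·(1/3) = 1/9.
If it is in locker 5 (prior 5/18): the attendant opened locker 5, so this case is ruled out; weight (5/18)·0 = 0.
The weights sum to 17/72.
So P(the prize voucher in locker 3 | the attendant opened locker 5) = (1/72) / (17/72) = 1/17.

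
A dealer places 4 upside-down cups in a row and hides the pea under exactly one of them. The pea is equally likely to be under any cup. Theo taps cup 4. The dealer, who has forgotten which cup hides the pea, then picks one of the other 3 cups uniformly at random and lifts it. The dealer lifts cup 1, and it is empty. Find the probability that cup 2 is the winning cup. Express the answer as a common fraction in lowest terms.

1/3

Condition on the true location of the pea.
If it is under cup 1 (prior 1/4): the dealer opened cup 1, so this case is ruled out; weight (1/4)·0 = 0.
If it is under any of cups 2, 3, and 4 (prior 1/4 each): the dealer picks cup 1 with probability 1/3 regardless, and it is not the prize; weight (1/4)·(1/3) = 1/12 each.
The weights sum to 1/4.
So P(the pea under cup 2 | the dealer opened cup 1) = (1/12) / (1/4) = 1/3.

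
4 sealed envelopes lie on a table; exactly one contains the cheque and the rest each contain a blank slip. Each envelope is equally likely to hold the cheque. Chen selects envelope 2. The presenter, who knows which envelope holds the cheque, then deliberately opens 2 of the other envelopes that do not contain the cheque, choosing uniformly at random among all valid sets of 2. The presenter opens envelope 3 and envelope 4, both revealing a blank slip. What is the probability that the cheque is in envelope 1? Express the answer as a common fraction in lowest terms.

3/4

Condition on the true location of the cheque.
If it is in envelope 1 (prior 1/4): the presenter has no choice, probability 1; weight (1/4)·1 = 1/4.
If it is in envelope 2 (prior 1/4): the presenter has 3 equally likely choices, so probability 1/3; weight (1/4)·(1/3) = 1/12.
If it is in either of envelopes 3 and 4 (prior 1/4 each): that envelope was opened and seen not to hold the prize — ruled out; weight (1/4)·0 = 0 each.
The weights sum to 1/3.
So P(the cheque in envelope 1 | the presenter opened envelope 3 and envelope 4) = (1/4) / (1/3) = 3/4.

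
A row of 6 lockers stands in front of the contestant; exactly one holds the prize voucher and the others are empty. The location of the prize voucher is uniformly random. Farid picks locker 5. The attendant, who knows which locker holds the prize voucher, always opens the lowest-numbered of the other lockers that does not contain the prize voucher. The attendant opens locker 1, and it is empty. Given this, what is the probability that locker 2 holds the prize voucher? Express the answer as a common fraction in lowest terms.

1/5

Consider each possible location of the prize voucher in turn.
If it is in locker 1 (prior 1/6): the attendant opened locker 1, so this case is ruled out; weight (1/6)·0 = 0.
If it is in any of lockers 2, 3, 4, 5, and 6 (prior 1/6 each): locker 1 is the lowest-numbered option available, probability 1; weight (1/6)·1 = 1/6 each.
The weights sum to 5/6.
So P(the prize voucher in locker 2 | the attendant opened locker 1) = (1/6) / (5/6) = 1/5.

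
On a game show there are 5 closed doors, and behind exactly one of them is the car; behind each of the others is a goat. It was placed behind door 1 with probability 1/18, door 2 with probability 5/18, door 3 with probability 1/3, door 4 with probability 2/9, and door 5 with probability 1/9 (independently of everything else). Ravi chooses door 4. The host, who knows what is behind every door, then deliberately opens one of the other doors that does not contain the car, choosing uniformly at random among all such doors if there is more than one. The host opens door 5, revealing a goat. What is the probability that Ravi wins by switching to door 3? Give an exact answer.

Condition on the true location of the car.
If it is behind door 1 (prior 1/18): the host has 3 equally likely choices, so probability 1/3; weight (1/18)·(1/3) = 1/54.
If it is behind door 2 (prior 5/18): the host has 3 equally likely choices, so probability 1/3; weight (5/18)·(1/3) = 5/54.
If it is behind door 3 (prior 1/3): the host has 3 equally likely choices, so probability 1/3; weight (1/3)·(1/3) = 1/9.
If it is behind door 4 (prior 2/9): the host has 4 equally likely choices, so probability 1/4; weight (2/9)·(1/4) = 1/18.
If it is behind door 5 (prior 1/9): the host opened door 5, so this case is ruled out; weight (1/9)·0 = 0.
The weights sum to 5/18.
So P(the car behind door 3 | the host opened door 5) = (1/9) / (5/18) = 2/5.

2/5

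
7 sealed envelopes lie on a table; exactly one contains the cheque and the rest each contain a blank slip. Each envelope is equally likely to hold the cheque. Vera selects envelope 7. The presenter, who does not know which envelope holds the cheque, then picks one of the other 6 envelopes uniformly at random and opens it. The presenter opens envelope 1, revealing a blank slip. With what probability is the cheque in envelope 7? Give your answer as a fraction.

Consider each possible location of the cheque in turn.
If it is in envelope 1 (prior 1/7): the presenter opened envelope 1, so this case is ruled out; weight (1/7)·0 = 0.
If it is in any of envelopes 2, 3, 4, 5, 6, and 7 (prior 1/7 each): the presenter picks envelope 1 with probability 1/6 regardless, and it is not the prize; weight (1/7)·(1/6) = 1/42 each.
The weights sum to 1/7.
So P(the cheque in envelope 7 | the presenter opened envelope 1) = (1/42) / (1/7) = 1/6.

1/6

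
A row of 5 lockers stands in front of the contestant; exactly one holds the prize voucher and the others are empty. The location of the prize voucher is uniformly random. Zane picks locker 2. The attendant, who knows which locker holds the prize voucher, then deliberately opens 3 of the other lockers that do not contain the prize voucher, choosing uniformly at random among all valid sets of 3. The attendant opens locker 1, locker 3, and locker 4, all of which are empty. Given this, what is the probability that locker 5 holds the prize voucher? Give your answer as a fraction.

Condition on the true location of the prize voucher.
If it is in any of lockers 1, 3, and 4 (prior 1/5 each): that locker was opened and seen not to hold the prize — ruled out; weight (1/5)·0 = 0 each.
If it is in locker 2 (prior 1/5): the attendant has 4 equally likely choices, so probability 1/4; weight (1/5)·(1/4) = 1/20.
If it is in locker 5 (prior 1/5): the attendant has no choice, probability 1; weight (1/5)·1 = 1/5.
The weights sum to 1/4.
So P(the prize voucher in locker 5 | the attendant opened locker 1, locker 3, and locker 4) = (1/5) / (1/4) = 4/5.

4/5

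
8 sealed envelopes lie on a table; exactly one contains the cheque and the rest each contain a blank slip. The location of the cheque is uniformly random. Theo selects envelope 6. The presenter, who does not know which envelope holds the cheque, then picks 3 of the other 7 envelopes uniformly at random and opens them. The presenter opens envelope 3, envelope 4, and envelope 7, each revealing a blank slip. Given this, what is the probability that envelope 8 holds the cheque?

1/5

Consider each possible location of the cheque in turn.
If it is in any of envelopes 1, 2, 5, 6, and 8 (prior 1/8 each): the presenter picks exactly this set with probability 1/35 regardless, and none is the prize; weight (1/8)·(1/35) = 1/280 each.
If it is in any of envelopes 3, 4, and 7 (prior 1/8 each): that envelope was opened and seen not to hold the prize — ruled out; weight (1/8)·0 = 0 each.
The weights sum to 1/56.
So P(the cheque in envelope 8 | the presenter opened envelope 3, envelope 4, and envelope 7) = (1/280) / (1/56) = 1/5.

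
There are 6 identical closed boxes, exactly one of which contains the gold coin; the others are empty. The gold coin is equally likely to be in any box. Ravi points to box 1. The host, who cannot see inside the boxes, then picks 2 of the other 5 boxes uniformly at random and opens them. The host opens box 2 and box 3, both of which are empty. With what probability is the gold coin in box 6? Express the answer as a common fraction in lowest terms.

Because the host chose which boxes to open without knowing where the gold coin is, the choice is independent of the prize location. Learning that none of the 2 opened boxes holds the gold coin simply rules out those 2 locations and leaves the remaining 4 boxes still equally likely by symmetry.
So P(the gold coin in box 6) = 1/4.

1/4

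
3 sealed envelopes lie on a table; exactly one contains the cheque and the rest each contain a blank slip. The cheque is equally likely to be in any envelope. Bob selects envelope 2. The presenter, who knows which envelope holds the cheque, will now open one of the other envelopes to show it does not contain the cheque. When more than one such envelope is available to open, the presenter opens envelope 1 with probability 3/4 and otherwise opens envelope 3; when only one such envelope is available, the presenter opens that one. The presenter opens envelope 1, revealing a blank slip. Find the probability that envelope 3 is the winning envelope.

4/7

Condition on the true location of the cheque.
If it is in envelope 1 (prior 1/3): the presenter opened envelope 1, so this case is ruled out; weight (1/3)·0 = 0.
If it is in envelope 2 (prior 1/3): envelope 1 is available, opened with probability 3/4; weight (1/3)·(3/4) = 1/4.
If it is in envelope 3 (prior 1/3): only envelope 1 is available, probability 1; weight (1/3)·1 = 1/3.
The weights sum to 7/12.
So P(the cheque in envelope 3 | the presenter opened envelope 1) = (1/3) / (7/12) = 4/7.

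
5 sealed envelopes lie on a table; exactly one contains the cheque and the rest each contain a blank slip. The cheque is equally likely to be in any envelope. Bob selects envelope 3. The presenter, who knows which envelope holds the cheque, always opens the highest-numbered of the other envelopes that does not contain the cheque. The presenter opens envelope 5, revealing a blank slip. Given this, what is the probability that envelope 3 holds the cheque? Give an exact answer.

Apply Bayes' rule, conditioning on where the cheque actually is.
If it is in any of envelopes 1, 2, 3, and 4 (prior 1/5 each): envelope 5 is the highest-numbered option available, probability 1; weight (1/5)·1 = 1/5 each.
If it is in envelope 5 (prior 1/5): the presenter opened envelope 5, so this case is ruled out; weight (1/5)·0 = 0.
The weights sum to 4/5.
So P(the cheque in envelope 3 | the presenter opened envelope 5) = (1/5) / (4/5) = 1/4.

1/4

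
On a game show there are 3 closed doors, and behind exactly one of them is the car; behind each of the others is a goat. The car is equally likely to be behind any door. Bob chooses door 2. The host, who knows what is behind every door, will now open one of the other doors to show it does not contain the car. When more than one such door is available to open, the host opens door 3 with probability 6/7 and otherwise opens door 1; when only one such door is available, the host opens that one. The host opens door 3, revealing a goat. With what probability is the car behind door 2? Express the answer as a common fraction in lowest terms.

6/13

Condition on the true location of the car.
If it is behind door 1 (prior 1/3): only door 3 is available, probability 1; weight (1/3)·1 = 1/3.
If it is behind door 2 (prior 1/3): door 3 is available, opened with probability 6/7; weight (1/3)·(6/7) = 2/7.
If it is behind door 3 (prior 1/3): the host opened door 3, so this case is ruled out; weight (1/3)·0 = 0.
The weights sum to 13/21.
So P(the car behind door 2 | the host opened door 3) = (2/7) / (13/21) = 6/13.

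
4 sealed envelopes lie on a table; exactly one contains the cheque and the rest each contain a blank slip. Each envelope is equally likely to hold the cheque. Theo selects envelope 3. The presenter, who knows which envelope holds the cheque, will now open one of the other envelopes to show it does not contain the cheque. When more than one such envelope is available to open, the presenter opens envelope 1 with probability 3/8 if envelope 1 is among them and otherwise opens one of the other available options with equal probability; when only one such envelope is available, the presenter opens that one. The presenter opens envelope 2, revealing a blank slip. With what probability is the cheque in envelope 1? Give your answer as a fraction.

Consider each possible location of the cheque in turn.
If it is in envelope 1 (prior 1/4): envelope 1 holds the prize so is unavailable; the presenter chooses uniformly among the 2 others, probability 1/2; weight (1/4)·(1/2) = 1/8.
If it is in envelope 2 (prior 1/4): the presenter opened envelope 2, so this case is ruled out; weight (1/4)·0 = 0.
If it is in envelope 3 (prior 1/4): envelope 1 is available but not opened; envelope 2 gets probability (1 − 3/8)/2 = 5/16; weight (1/4)·(5/16) = 5/64.
If it is in envelope 4 (prior 1/4): envelope 1 is available but not opened, probability 5/8; weight (1/4)·(5/8) = 5/32.
The weights sum to 23/64.
So P(the cheque in envelope 1 | the presenter opened envelope 2) = (1/8) / (23/64) = 8/23.

8/23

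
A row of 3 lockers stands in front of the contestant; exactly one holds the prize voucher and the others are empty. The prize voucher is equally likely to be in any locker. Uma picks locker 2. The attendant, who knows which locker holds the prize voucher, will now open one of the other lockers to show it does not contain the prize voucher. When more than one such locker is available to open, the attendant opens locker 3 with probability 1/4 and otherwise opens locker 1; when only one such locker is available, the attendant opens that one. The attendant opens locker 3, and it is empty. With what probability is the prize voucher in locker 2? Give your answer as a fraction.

Condition on the true location of the prize voucher.
If it is in locker 1 (prior 1/3): only locker 3 is available, probability 1; weight (1/3)·1 = 1/3.
If it is in locker 2 (prior 1/3): locker 3 is available, opened with probability 1/4; weight (1/3)·(1/4) = 1/12.
If it is in locker 3 (prior 1/3): the attendant opened locker 3, so this case is ruled out; weight (1/3)·0 = 0.
The weights sum to 5/12.
So P(the prize voucher in locker 2 | the attendant opened locker 3) = (1/12) / (5/12) = 1/5.

1/5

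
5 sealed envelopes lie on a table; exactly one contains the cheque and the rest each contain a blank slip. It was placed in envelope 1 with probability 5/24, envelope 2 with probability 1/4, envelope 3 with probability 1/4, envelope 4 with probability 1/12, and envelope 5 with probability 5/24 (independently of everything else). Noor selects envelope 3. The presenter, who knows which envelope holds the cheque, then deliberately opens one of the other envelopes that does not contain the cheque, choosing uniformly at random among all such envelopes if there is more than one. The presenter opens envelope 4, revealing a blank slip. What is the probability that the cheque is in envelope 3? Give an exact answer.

9/41

Condition on the true location of the cheque.
If it is in either of envelopes 1 and 5 (prior 5/24 each): the presenter has 3 equally likely choices, so probability 1/3; weight (5/24)·(1/3) = 5/72 each.
If it is in envelope 2 (prior 1/4): the presenter has 3 equally likely choices, so probability 1/3; weight (1/4)·(1/3) = 1/12.
If it is in envelope 3 (prior 1/4): the presenter has 4 equally likely choices, so probability 1/4; weight (1/4)·(1/4) = 1/16.
If it is in envelope 4 (prior 1/12): the presenter opened envelope 4, so this case is ruled out; weight (1/12)·0 = 0.
The weights sum to 41/144.
So P(the cheque in envelope 3 | the presenter opened envelope 4) = (1/16) / (41/144) = 9/41.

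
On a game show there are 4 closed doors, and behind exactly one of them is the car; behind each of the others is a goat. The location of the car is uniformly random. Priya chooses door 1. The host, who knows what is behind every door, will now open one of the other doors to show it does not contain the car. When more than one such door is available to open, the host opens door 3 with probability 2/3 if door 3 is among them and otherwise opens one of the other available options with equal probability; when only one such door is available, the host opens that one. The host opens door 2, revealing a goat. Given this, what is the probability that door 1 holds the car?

Condition on the true location of the car.
If it is behind door 1 (prior 1/4): door 3 is available but not opened; door 2 gets probability (1 − 2/3)/2 = 1/6; weight (1/4)·(1/6) = 1/24.
If it is behind door 2 (prior 1/4): the host opened door 2, so this case is ruled out; weight (1/4)·0 = 0.
If it is behind door 3 (prior 1/4): door 3 holds the prize so is unavailable; the host chooses uniformly among the 2 others, probability 1/2; weight (1/4)·(1/2) = 1/8.
If it is behind door 4 (prior 1/4): door 3 is available but not opened, probability 1/3; weight (1/4)·(1/3) = 1/12.
The weights sum to 1/4.
So P(the car behind door 1 | the host opened door 2) = (1/24) / (1/4) = 1/6.

1/6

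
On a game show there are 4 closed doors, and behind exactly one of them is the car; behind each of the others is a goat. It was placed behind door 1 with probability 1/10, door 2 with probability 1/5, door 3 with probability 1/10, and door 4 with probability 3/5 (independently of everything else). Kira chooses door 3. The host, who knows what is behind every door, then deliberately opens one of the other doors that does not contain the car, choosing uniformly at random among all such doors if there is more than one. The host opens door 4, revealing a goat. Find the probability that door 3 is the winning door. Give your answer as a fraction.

2/11

Apply Bayes' rule, conditioning on where the car actually is.
If it is behind door 1 (prior 1/10): the host has 2 equally likely choices, so probability 1/2; weight (1/10)·(1/2) = 1/20.
If it is behind door 2 (prior 1/5): the host has 2 equally likely choices, so probability 1/2; weight (1/5)·(1/2) = 1/10.
If it is behind door 3 (prior 1/10): the host has 3 equally likely choices, so probability 1/3; weight (1/10)·(1/3) = 1/30.
If it is behind door 4 (prior 3/5): the host opened door 4, so this case is ruled out; weight (3/5)·0 = 0.
The weights sum to 11/60.
So P(the car behind door 3 | the host opened door 4) = (1/30) / (11/60) = 2/11.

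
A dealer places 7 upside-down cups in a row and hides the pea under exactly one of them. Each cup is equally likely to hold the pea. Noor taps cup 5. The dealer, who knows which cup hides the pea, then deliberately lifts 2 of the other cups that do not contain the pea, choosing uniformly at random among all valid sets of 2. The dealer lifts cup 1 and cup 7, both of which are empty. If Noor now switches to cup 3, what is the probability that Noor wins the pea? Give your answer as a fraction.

Consider each possible location of the pea in turn.
If it is under either of cups 1 and 7 (prior 1/7 each): that cup was opened and seen not to hold the prize — ruled out; weight (1/7)·0 = 0 each.
If it is under any of cups 2, 3, 4, and 6 (prior 1/7 each): the dealer has 10 equally likely choices, so probability 1/10; weight (1/7)·(1/10) = 1/70 each.
If it is under cup 5 (prior 1/7): the dealer has 15 equally likely choices, so probability 1/15; weight (1/7)·(1/15) = 1/105.
The weights sum to 1/15.
So P(the pea under cup 3 | the dealer opened cup 1 and cup 7) = (1/70) / (1/15) = 3/14.

3/14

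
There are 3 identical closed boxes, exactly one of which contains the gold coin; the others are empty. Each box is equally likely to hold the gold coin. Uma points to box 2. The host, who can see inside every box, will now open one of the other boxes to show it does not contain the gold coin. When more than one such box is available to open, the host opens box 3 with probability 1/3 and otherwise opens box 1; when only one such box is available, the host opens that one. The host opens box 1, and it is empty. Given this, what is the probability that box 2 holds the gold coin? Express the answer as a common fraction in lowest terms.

Apply Bayes' rule, conditioning on where the gold coin actually is.
If it is in box 1 (prior 1/3): the host opened box 1, so this case is ruled out; weight (1/3)·0 = 0.
If it is in box 2 (prior 1/3): box 3 is available but not opened, probability 2/3; weight (1/3)·(2/3) = 2/9.
If it is in box 3 (prior 1/3): only box 1 is available, probability 1; weight (1/3)·1 = 1/3.
The weights sum to 5/9.
So P(the gold coin in box 2 | the host opened box 1) = (2/9) / (5/9) = 2/5.

2/5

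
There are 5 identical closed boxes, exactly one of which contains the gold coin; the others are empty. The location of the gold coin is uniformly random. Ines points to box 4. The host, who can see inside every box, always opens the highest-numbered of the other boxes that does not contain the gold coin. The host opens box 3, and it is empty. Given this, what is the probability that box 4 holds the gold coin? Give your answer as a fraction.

Apply Bayes' rule, conditioning on where the gold coin actually is.
If it is in any of boxes 1, 2, and 4 (prior 1/5 each): the host would have opened box 5 instead, probability 0; weight (1/5)·0 = 0 each.
If it is in box 3 (prior 1/5): the host opened box 3, so this case is ruled out; weight (1/5)·0 = 0.
If it is in box 5 (prior 1/5): box 3 is the highest-numbered option available, probability 1; weight (1/5)·1 = 1/5.
The weights sum to 1/5.
So P(the gold coin in box 4 | the host opened box 3) = 0 / (1/5) = 0.

0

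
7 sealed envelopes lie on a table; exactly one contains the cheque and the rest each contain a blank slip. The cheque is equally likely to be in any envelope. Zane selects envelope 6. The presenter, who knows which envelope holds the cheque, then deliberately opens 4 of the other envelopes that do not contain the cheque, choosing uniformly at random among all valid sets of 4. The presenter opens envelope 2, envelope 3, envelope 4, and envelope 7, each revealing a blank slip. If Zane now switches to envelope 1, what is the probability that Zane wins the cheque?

Condition on the true location of the cheque.
If it is in either of envelopes 1 and 5 (prior 1/7 each): the presenter has 5 equally likely choices, so probability 1/5; weight (1/7)·(1/5) = 1/35 each.
If it is in any of envelopes 2, 3, 4, and 7 (prior 1/7 each): that envelope was opened and seen not to hold the prize — ruled out; weight (1/7)·0 = 0 each.
If it is in envelope 6 (prior 1/7): the presenter has 15 equally likely choices, so probability 1/15; weight (1/7)·(1/15) = 1/105.
The weights sum to 1/15.
So P(the cheque in envelope 1 | the presenter opened envelope 2, envelope 3, envelope 4, and envelope 7) = (1/35) / (1/15) = 3/7.

3/7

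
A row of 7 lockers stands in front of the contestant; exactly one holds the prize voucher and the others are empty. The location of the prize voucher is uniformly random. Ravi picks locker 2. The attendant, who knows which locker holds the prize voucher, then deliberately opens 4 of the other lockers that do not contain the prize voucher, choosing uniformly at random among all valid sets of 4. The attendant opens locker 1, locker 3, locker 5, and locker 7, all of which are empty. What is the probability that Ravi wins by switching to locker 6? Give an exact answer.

Consider each possible location of the prize voucher in turn.
If it is in any of lockers 1, 3, 5, and 7 (prior 1/7 each): that locker was opened and seen not to hold the prize — ruled out; weight (1/7)·0 = 0 each.
If it is in locker 2 (prior 1/7): the attendant has 15 equally likely choices, so probability 1/15; weight (1/7)·(1/15) = 1/105.
If it is in either of lockers 4 and 6 (prior 1/7 each): the attendant has 5 equally likely choices, so probability 1/5; weight (1/7)·(1/5) = 1/35 each.
The weights sum to 1/15.
So P(the prize voucher in locker 6 | the attendant opened locker 1, locker 3, locker 5, and locker 7) = (1/35) / (1/15) = 3/7.

3/7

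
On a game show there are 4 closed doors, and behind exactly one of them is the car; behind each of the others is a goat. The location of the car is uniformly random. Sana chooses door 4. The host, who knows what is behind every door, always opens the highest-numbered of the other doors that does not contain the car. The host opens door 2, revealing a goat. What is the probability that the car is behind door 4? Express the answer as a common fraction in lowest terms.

Apply Bayes' rule, conditioning on where the car actually is.
If it is behind either of doors 1 and 4 (prior 1/4 each): the host would have opened door 3 instead, probability 0; weight (1/4)·0 = 0 each.
If it is behind door 2 (prior 1/4): the host opened door 2, so this case is ruled out; weight (1/4)·0 = 0.
If it is behind door 3 (prior 1/4): door 2 is the highest-numbered option available, probability 1; weight (1/4)·1 = 1/4.
The weights sum to 1/4.
So P(the car behind door 4 | the host opened door 2) = 0 / (1/4) = 0.

0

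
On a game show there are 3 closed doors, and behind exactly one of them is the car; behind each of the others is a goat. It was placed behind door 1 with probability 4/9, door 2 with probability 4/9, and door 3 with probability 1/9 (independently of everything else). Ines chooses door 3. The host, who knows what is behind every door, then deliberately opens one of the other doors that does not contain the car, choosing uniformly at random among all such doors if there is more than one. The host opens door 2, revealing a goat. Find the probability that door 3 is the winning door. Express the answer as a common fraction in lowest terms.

1/9

Consider each possible location of the car in turn.
If it is behind door 1 (prior 4/9): the host has no choice, probability 1; weight (4/9)·1 = 4/9.
If it is behind door 2 (prior 4/9): the host opened door 2, so this case is ruled out; weight (4/9)·0 = 0.
If it is behind door 3 (prior 1/9): the host has 2 equally likely choices, so probability 1/2; weight (1/9)·(1/2) = 1/18.
The weights sum to 1/2.
So P(the car behind door 3 | the host opened door 2) = (1/18) / (1/2) = 1/9.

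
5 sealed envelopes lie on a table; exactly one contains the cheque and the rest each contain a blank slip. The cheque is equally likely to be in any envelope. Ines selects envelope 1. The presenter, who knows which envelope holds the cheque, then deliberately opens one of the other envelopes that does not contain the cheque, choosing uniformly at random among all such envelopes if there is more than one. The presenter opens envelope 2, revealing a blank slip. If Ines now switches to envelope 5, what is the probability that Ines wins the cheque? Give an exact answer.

Consider each possible location of the cheque in turn.
If it is in envelope 1 (prior 1/5): the presenter has 4 equally likely choices, so probability 1/4; weight (1/5)·(1/4) = 1/20.
If it is in envelope 2 (prior 1/5): the presenter opened envelope 2, so this case is ruled out; weight (1/5)·0 = 0.
If it is in any of envelopes 3, 4, and 5 (prior 1/5 each): the presenter has 3 equally likely choices, so probability 1/3; weight (1/5)·(1/3) = 1/15 each.
The weights sum to 1/4.
So P(the cheque in envelope 5 | the presenter opened envelope 2) = (1/15) / (1/4) = 4/15.

4/15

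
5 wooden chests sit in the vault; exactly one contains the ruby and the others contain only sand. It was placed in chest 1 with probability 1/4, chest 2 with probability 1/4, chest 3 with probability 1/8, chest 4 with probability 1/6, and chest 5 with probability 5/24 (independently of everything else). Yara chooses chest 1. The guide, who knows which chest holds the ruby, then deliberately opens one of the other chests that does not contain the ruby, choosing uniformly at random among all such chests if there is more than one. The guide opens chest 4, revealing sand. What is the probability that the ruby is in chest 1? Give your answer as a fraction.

9/37

Apply Bayes' rule, conditioning on where the ruby actually is.
If it is in chest 1 (prior 1/4): the guide has 4 equally likely choices, so probability 1/4; weight (1/4)·(1/4) = 1/16.
If it is in chest 2 (prior 1/4): the guide has 3 equally likely choices, so probability 1/3; weight (1/4)·(1/3) = 1/12.
If it is in chest 3 (prior 1/8): the guide has 3 equally likely choices, so probability 1/3; weight (1/8)·(1/3) = 1/24.
If it is in chest 4 (prior 1/6): the guide opened chest 4, so this case is ruled out; weight (1/6)·0 = 0.
If it is in chest 5 (prior 5/24): the guide has 3 equally likely choices, so probability 1/3; weight (5/24)·(1/3) = 5/72.
The weights sum to 37/144.
So P(the ruby in chest 1 | the guide opened chest 4) = (1/16) / (37/144) = 9/37.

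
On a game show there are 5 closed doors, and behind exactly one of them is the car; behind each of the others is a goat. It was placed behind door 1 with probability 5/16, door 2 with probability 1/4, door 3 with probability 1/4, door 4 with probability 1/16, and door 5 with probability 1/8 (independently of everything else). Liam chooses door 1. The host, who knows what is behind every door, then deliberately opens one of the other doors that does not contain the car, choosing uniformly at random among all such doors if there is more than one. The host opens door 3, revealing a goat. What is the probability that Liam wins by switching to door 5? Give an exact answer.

8/43

Consider each possible location of the car in turn.
If it is behind door 1 (prior 5/16): the host has 4 equally likely choices, so probability 1/4; weight (5/16)·(1/4) = 5/64.
If it is behind door 2 (prior 1/4): the host has 3 equally likely choices, so probability 1/3; weight (1/4)·(1/3) = 1/12.
If it is behind door 3 (prior 1/4): the host opened door 3, so this case is ruled out; weight (1/4)·0 = 0.
If it is behind door 4 (prior 1/16): the host has 3 equally likely choices, so probability 1/3; weight (1/16)·(1/3) = 1/48.
If it is behind door 5 (prior 1/8): the host has 3 equally likely choices, so probability 1/3; weight (1/8)·(1/3) = 1/24.
The weights sum to 43/192.
So P(the car behind door 5 | the host opened door 3) = (1/24) / (43/192) = 8/43.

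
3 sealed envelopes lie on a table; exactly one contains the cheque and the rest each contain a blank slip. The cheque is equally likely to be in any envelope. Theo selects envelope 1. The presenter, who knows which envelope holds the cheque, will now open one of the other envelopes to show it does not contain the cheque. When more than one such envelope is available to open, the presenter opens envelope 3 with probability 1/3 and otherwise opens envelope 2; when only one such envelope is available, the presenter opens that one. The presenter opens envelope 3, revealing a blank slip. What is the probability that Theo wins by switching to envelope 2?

3/4

Consider each possible location of the cheque in turn.
If it is in envelope 1 (prior 1/3): envelope 3 is available, opened with probability 1/3; weight (1/3)·(1/3) = 1/9.
If it is in envelope 2 (prior 1/3): only envelope 3 is available, probability 1; weight (1/3)·1 = 1/3.
If it is in envelope 3 (prior 1/3): the presenter opened envelope 3, so this case is ruled out; weight (1/3)·0 = 0.
The weights sum to 4/9.
So P(the cheque in envelope 2 | the presenter opened envelope 3) = (1/3) / (4/9) = 3/4.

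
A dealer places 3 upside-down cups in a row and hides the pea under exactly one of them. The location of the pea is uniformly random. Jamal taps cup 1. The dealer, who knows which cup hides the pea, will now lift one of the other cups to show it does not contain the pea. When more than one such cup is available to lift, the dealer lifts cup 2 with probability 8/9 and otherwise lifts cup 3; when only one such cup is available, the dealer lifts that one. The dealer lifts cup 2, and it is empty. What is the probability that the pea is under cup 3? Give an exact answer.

9/17

Condition on the true location of the pea.
If it is under cup 1 (prior 1/3): cup 2 is available, opened with probability 8/9; weight (1/3)·(8/9) = 8/27.
If it is under cup 2 (prior 1/3): the dealer opened cup 2, so this case is ruled out; weight (1/3)·0 = 0.
If it is under cup 3 (prior 1/3): only cup 2 is available, probability 1; weight (1/3)·1 = 1/3.
The weights sum to 17/27.
So P(the pea under cup 3 | the dealer opened cup 2) = (1/3) / (17/27) = 9/17.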